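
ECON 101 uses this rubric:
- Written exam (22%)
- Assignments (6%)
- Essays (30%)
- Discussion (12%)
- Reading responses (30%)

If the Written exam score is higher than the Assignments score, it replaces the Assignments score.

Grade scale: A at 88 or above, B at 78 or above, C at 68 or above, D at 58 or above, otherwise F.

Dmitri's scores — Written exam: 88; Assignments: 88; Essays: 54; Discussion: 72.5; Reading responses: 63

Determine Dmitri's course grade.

Written exam (88) ≤ Assignments (88), so Assignments stays at 88.
Weighted total:
  Written exam 88 × 0.22 = 19.36
  Assignments 88 × 0.06 = 5.28
  Essays 54 × 0.3 = 16.2
  Discussion 72.5 × 0.12 = 8.7
  Reading responses 63 × 0.3 = 18.9
Sum = 68.44
68.44 is ≥ 68 and < 78 → C

C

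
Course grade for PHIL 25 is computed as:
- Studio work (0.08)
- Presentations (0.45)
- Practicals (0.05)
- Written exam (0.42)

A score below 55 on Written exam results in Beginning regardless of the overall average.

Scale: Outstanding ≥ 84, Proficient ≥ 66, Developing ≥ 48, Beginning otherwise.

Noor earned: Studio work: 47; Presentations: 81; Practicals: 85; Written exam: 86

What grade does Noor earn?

Written exam score 86 ≥ 55: minimum met.
Weighted total:
  Studio work 47 × 0.08 = 3.76
  Presentations 81 × 0.45 = 36.45
  Practicals 85 × 0.05 = 4.25
  Written exam 86 × 0.42 = 36.12
Sum = 80.58
80.58 is ≥ 66 and < 84 → Proficient

Proficient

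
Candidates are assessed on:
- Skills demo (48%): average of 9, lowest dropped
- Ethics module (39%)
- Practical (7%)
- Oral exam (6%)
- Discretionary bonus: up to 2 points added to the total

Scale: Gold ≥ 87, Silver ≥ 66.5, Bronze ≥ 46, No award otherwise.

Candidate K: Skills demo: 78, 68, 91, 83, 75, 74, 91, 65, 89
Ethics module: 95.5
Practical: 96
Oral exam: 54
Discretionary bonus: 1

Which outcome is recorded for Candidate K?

Gold

Skills demo: drop 65 → average of remaining 8 = 649/8 = 81.125
Weighted total:
  Skills demo 81.125 × 0.48 = 38.94
  Ethics module 95.5 × 0.39 = 37.245
  Practical 96 × 0.07 = 6.72
  Oral exam 54 × 0.06 = 3.24
Sum = 86.145
Discretionary bonus: 86.145 + 1 = 87.145
87.145 ≥ 87 → Gold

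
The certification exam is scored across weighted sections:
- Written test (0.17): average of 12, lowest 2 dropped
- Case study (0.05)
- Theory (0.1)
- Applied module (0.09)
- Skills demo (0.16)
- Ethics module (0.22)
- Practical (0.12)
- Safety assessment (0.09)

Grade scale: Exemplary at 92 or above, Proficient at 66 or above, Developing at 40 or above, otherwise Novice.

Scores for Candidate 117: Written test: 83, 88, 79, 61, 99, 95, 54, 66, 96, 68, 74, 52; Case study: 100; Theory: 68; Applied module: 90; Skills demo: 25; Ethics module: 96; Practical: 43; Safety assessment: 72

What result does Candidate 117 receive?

Proficient

Written test: drop 52, 54 → average of remaining 10 = 809/10 = 80.9
Weighted total:
  Written test 80.9 × 0.17 = 13.753
  Case study 100 × 0.05 = 5
  Theory 68 × 0.1 = 6.8
  Applied module 90 × 0.09 = 8.1
  Skills demo 25 × 0.16 = 4
  Ethics module 96 × 0.22 = 21.12
  Practical 43 × 0.12 = 5.16
  Safety assessment 72 × 0.09 = 6.48
Sum = 70.413
70.413 is ≥ 66 and < 92 → Proficient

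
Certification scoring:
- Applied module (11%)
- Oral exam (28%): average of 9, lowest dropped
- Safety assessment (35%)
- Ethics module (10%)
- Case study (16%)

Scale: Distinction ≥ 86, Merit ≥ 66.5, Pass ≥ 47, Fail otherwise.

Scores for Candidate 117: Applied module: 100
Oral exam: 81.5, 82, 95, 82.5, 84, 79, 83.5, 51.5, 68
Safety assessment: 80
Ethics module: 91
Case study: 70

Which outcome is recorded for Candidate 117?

Oral exam: drop 51.5 → average of remaining 8 = 655.5/8 = 81.9375
Weighted total:
  Applied module 100 × 0.11 = 11
  Oral exam 81.9375 × 0.28 = 22.9425
  Safety assessment 80 × 0.35 = 28
  Ethics module 91 × 0.1 = 9.1
  Case study 70 × 0.16 = 11.2
Sum = 82.2425
82.2425 is ≥ 66.5 and < 86 → Merit

Merit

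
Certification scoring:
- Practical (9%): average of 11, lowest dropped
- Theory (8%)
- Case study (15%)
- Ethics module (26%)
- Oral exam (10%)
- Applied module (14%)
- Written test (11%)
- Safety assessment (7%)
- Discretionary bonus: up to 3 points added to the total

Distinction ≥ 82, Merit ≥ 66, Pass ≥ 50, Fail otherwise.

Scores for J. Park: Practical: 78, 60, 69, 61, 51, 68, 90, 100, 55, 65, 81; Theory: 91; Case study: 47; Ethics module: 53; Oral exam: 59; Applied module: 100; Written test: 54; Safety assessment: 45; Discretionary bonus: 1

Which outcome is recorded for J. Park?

Practical: drop 51 → average of remaining 10 = 727/10 = 72.7
Weighted total:
  Practical 72.7 × 0.09 = 6.543
  Theory 91 × 0.08 = 7.28
  Case study 47 × 0.15 = 7.05
  Ethics module 53 × 0.26 = 13.78
  Oral exam 59 × 0.1 = 5.9
  Applied module 100 × 0.14 = 14
  Written test 54 × 0.11 = 5.94
  Safety assessment 45 × 0.07 = 3.15
Sum = 63.643
Discretionary bonus: 63.643 + 1 = 64.643
64.643 is ≥ 50 and < 66 → Pass

Pass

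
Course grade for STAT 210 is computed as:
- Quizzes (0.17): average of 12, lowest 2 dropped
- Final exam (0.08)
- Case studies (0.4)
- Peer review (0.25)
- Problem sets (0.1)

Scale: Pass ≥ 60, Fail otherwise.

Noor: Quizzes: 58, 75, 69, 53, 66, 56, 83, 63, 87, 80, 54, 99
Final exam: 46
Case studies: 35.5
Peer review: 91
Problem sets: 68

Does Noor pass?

Fail

Quizzes: drop 53, 54 → average of remaining 10 = 736/10 = 73.6
Weighted total:
  Quizzes 73.6 × 0.17 = 12.512
  Final exam 46 × 0.08 = 3.68
  Case studies 35.5 × 0.4 = 14.2
  Peer review 91 × 0.25 = 22.75
  Problem sets 68 × 0.1 = 6.8
Sum = 59.942
59.942 < 60 → Fail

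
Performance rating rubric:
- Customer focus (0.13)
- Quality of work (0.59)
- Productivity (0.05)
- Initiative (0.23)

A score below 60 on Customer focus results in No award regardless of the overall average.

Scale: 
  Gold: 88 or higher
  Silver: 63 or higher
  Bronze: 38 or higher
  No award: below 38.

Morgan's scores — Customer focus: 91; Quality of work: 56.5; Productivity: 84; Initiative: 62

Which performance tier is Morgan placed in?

Customer focus score 91 ≥ 60: minimum met.
Weighted total:
  Customer focus 91 × 0.13 = 11.83
  Quality of work 56.5 × 0.59 = 33.335
  Productivity 84 × 0.05 = 4.2
  Initiative 62 × 0.23 = 14.26
Sum = 63.625
63.625 is ≥ 63 and < 88 → Silver

Silver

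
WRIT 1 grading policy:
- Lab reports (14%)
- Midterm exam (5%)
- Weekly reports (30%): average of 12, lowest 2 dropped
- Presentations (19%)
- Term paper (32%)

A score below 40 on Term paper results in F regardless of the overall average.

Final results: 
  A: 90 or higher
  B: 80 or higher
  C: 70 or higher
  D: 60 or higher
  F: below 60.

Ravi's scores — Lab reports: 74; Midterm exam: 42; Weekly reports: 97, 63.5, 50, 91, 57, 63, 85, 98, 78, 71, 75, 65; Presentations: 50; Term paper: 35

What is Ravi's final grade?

F

Weekly reports: drop 50, 57 → average of remaining 10 = 786.5/10 = 78.65
Term paper score 35 < 40: minimum not met.
Weighted total:
  Lab reports 74 × 0.14 = 10.36
  Midterm exam 42 × 0.05 = 2.1
  Weekly reports 78.65 × 0.3 = 23.595
  Presentations 50 × 0.19 = 9.5
  Term paper 35 × 0.32 = 11.2
Sum = 56.755
Because the Term paper minimum was not met, the result is F.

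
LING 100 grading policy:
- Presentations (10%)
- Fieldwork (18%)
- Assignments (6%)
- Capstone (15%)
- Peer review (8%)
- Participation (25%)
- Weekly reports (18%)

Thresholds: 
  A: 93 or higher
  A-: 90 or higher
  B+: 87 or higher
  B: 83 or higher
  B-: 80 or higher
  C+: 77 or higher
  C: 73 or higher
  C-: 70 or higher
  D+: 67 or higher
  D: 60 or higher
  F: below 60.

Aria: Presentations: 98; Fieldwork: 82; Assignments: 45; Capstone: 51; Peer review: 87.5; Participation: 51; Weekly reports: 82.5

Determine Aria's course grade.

D+

Weighted total:
  Presentations 98 × 0.1 = 9.8
  Fieldwork 82 × 0.18 = 14.76
  Assignments 45 × 0.06 = 2.7
  Capstone 51 × 0.15 = 7.65
  Peer review 87.5 × 0.08 = 7
  Participation 51 × 0.25 = 12.75
  Weekly reports 82.5 × 0.18 = 14.85
Sum = 69.51
69.51 is ≥ 67 and < 70 → D+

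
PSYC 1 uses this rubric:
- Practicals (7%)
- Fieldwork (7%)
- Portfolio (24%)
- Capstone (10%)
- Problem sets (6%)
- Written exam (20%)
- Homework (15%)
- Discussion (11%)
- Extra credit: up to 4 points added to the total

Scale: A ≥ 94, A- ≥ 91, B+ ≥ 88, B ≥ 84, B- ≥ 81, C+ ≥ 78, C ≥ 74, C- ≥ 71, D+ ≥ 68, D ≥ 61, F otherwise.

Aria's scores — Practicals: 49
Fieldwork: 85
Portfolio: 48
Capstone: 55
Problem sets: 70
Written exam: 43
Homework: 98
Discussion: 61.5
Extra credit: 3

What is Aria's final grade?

D

Weighted total:
  Practicals 49 × 0.07 = 3.43
  Fieldwork 85 × 0.07 = 5.95
  Portfolio 48 × 0.24 = 11.52
  Capstone 55 × 0.1 = 5.5
  Problem sets 70 × 0.06 = 4.2
  Written exam 43 × 0.2 = 8.6
  Homework 98 × 0.15 = 14.7
  Discussion 61.5 × 0.11 = 6.765
Sum = 60.665
Extra credit: 60.665 + 3 = 63.665
63.665 is ≥ 61 and < 68 → D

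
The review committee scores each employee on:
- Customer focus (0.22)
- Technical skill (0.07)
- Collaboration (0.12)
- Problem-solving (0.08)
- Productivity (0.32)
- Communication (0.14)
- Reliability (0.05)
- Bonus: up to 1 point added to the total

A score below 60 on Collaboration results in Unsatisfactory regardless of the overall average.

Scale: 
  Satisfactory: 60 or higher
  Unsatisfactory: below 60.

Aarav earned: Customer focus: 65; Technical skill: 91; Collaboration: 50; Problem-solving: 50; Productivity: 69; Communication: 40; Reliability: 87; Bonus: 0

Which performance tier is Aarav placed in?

Collaboration score 50 < 60: minimum not met.
Weighted total:
  Customer focus 65 × 0.22 = 14.3
  Technical skill 91 × 0.07 = 6.37
  Collaboration 50 × 0.12 = 6
  Problem-solving 50 × 0.08 = 4
  Productivity 69 × 0.32 = 22.08
  Communication 40 × 0.14 = 5.6
  Reliability 87 × 0.05 = 4.35
Sum = 62.7
Bonus: 62.7 + 0 = 62.7
Because the Collaboration minimum was not met, the result is Unsatisfactory.

Unsatisfactory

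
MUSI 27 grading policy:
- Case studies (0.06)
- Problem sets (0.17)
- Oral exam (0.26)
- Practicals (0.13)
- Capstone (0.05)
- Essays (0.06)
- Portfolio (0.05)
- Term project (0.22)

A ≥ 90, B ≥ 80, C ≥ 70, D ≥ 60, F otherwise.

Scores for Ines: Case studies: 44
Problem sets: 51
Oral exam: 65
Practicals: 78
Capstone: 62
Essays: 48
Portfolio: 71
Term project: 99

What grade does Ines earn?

Weighted total:
  Case studies 44 × 0.06 = 2.64
  Problem sets 51 × 0.17 = 8.67
  Oral exam 65 × 0.26 = 16.9
  Practicals 78 × 0.13 = 10.14
  Capstone 62 × 0.05 = 3.1
  Essays 48 × 0.06 = 2.88
  Portfolio 71 × 0.05 = 3.55
  Term project 99 × 0.22 = 21.78
Sum = 69.66
69.66 is ≥ 60 and < 70 → D

D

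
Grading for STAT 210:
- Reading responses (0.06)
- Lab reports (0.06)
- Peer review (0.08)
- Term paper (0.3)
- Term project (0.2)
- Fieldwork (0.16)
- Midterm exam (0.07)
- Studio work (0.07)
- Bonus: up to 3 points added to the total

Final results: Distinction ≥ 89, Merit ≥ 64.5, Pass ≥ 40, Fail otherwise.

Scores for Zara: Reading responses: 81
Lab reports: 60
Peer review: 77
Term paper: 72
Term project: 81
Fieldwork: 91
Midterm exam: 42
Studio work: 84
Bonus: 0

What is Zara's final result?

Merit

Weighted total:
  Reading responses 81 × 0.06 = 4.86
  Lab reports 60 × 0.06 = 3.6
  Peer review 77 × 0.08 = 6.16
  Term paper 72 × 0.3 = 21.6
  Term project 81 × 0.2 = 16.2
  Fieldwork 91 × 0.16 = 14.56
  Midterm exam 42 × 0.07 = 2.94
  Studio work 84 × 0.07 = 5.88
Sum = 75.8
Bonus: 75.8 + 0 = 75.8
75.8 is ≥ 64.5 and < 89 → Merit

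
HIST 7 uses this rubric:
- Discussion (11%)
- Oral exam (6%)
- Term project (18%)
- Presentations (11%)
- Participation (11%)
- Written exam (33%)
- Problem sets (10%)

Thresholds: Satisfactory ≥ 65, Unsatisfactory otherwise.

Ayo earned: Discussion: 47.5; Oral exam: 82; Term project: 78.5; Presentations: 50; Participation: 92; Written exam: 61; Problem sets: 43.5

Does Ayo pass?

Weighted total:
  Discussion 47.5 × 0.11 = 5.225
  Oral exam 82 × 0.06 = 4.92
  Term project 78.5 × 0.18 = 14.13
  Presentations 50 × 0.11 = 5.5
  Participation 92 × 0.11 = 10.12
  Written exam 61 × 0.33 = 20.13
  Problem sets 43.5 × 0.1 = 4.35
Sum = 64.375
64.375 < 65 → Unsatisfactory

Unsatisfactory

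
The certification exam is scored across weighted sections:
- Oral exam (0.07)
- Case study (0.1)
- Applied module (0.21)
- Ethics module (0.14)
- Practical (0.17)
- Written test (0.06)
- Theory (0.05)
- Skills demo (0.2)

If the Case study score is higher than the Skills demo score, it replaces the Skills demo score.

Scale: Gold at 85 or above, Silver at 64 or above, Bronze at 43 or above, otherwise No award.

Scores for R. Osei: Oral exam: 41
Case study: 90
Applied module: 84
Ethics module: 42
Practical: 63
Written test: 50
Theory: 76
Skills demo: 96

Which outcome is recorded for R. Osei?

Silver

Case study (90) ≤ Skills demo (96), so Skills demo stays at 96.
Weighted total:
  Oral exam 41 × 0.07 = 2.87
  Case study 90 × 0.1 = 9
  Applied module 84 × 0.21 = 17.64
  Ethics module 42 × 0.14 = 5.88
  Practical 63 × 0.17 = 10.71
  Written test 50 × 0.06 = 3
  Theory 76 × 0.05 = 3.8
  Skills demo 96 × 0.2 = 19.2
Sum = 72.1
72.1 is ≥ 64 and < 85 → Silver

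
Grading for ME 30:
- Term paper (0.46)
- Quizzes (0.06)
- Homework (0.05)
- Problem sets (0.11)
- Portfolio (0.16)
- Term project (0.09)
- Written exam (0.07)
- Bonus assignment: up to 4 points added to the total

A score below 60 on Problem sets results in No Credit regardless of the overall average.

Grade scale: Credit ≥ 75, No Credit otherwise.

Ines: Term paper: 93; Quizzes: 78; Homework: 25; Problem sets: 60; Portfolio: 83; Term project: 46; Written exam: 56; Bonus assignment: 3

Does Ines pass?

Problem sets score 60 ≥ 60: minimum met.
Weighted total:
  Term paper 93 × 0.46 = 42.78
  Quizzes 78 × 0.06 = 4.68
  Homework 25 × 0.05 = 1.25
  Problem sets 60 × 0.11 = 6.6
  Portfolio 83 × 0.16 = 13.28
  Term project 46 × 0.09 = 4.14
  Written exam 56 × 0.07 = 3.92
Sum = 76.65
Bonus assignment: 76.65 + 3 = 79.65
79.65 ≥ 75 → Credit

Credit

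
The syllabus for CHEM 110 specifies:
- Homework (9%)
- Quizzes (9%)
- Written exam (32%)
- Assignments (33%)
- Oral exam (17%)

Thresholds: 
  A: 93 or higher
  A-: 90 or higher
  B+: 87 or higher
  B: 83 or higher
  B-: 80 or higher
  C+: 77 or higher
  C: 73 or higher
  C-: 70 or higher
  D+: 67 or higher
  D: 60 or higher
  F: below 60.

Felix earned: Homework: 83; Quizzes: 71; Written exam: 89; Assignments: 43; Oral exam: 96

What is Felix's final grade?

Weighted total:
  Homework 83 × 0.09 = 7.47
  Quizzes 71 × 0.09 = 6.39
  Written exam 89 × 0.32 = 28.48
  Assignments 43 × 0.33 = 14.19
  Oral exam 96 × 0.17 = 16.32
Sum = 72.85
72.85 is ≥ 70 and < 73 → C-

C-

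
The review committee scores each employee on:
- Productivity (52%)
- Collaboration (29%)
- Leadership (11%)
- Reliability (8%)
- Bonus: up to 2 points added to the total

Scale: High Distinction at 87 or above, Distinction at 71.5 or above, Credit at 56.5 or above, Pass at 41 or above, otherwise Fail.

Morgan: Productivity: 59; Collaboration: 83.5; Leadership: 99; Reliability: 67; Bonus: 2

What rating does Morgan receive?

Weighted total:
  Productivity 59 × 0.52 = 30.68
  Collaboration 83.5 × 0.29 = 24.215
  Leadership 99 × 0.11 = 10.89
  Reliability 67 × 0.08 = 5.36
Sum = 71.145
Bonus: 71.145 + 2 = 73.145
73.145 is ≥ 71.5 and < 87 → Distinction

Distinction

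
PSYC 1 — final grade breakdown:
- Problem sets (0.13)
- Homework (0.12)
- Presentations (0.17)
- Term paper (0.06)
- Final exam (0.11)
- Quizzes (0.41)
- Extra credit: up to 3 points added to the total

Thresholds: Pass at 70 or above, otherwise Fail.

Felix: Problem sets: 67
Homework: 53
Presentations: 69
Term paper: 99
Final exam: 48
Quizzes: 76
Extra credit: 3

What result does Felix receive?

Pass

Weighted total:
  Problem sets 67 × 0.13 = 8.71
  Homework 53 × 0.12 = 6.36
  Presentations 69 × 0.17 = 11.73
  Term paper 99 × 0.06 = 5.94
  Final exam 48 × 0.11 = 5.28
  Quizzes 76 × 0.41 = 31.16
Sum = 69.18
Extra credit: 69.18 + 3 = 72.18
72.18 ≥ 70 → Pass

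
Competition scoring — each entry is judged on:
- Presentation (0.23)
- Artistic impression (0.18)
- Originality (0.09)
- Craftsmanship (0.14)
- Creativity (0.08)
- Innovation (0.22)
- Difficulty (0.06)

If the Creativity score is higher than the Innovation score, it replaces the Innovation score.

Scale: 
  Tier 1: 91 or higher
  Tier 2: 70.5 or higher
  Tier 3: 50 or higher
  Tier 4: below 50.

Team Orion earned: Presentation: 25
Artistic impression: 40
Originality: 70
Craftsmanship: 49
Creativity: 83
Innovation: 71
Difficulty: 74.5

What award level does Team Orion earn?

Tier 3

Creativity (83) > Innovation (71), so Innovation counts as 83.
Weighted total:
  Presentation 25 × 0.23 = 5.75
  Artistic impression 40 × 0.18 = 7.2
  Originality 70 × 0.09 = 6.3
  Craftsmanship 49 × 0.14 = 6.86
  Creativity 83 × 0.08 = 6.64
  Innovation 83 × 0.22 = 18.26
  Difficulty 74.5 × 0.06 = 4.47
Sum = 55.48
55.48 is ≥ 50 and < 70.5 → Tier 3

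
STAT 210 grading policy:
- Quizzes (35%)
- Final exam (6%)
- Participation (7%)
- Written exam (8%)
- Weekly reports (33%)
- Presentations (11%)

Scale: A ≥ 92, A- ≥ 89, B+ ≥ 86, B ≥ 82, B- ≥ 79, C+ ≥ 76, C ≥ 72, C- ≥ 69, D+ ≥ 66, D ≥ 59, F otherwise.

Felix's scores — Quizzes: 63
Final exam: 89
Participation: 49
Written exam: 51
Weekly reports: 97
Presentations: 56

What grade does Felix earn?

Weighted total:
  Quizzes 63 × 0.35 = 22.05
  Final exam 89 × 0.06 = 5.34
  Participation 49 × 0.07 = 3.43
  Written exam 51 × 0.08 = 4.08
  Weekly reports 97 × 0.33 = 32.01
  Presentations 56 × 0.11 = 6.16
Sum = 73.07
73.07 is ≥ 72 and < 76 → C

C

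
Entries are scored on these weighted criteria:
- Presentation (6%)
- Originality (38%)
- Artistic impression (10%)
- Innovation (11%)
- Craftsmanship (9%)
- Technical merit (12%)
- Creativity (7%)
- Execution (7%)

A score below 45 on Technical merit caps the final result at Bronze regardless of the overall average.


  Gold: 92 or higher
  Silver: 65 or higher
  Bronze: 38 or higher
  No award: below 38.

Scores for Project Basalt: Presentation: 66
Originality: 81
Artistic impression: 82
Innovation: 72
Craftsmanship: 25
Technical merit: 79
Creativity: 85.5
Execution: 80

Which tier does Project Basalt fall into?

Silver

Technical merit score 79 ≥ 45: minimum met.
Weighted total:
  Presentation 66 × 0.06 = 3.96
  Originality 81 × 0.38 = 30.78
  Artistic impression 82 × 0.1 = 8.2
  Innovation 72 × 0.11 = 7.92
  Craftsmanship 25 × 0.09 = 2.25
  Technical merit 79 × 0.12 = 9.48
  Creativity 85.5 × 0.07 = 5.985
  Execution 80 × 0.07 = 5.6
Sum = 74.175
74.175 is ≥ 65 and < 92 → Silver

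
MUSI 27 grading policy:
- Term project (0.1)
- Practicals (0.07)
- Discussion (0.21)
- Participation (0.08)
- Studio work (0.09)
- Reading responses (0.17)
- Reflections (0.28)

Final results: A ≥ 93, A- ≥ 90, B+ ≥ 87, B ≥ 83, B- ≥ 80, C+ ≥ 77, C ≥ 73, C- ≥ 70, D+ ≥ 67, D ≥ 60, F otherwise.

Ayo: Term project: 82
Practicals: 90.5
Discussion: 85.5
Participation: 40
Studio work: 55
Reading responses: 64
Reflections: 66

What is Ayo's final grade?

Weighted total:
  Term project 82 × 0.1 = 8.2
  Practicals 90.5 × 0.07 = 6.335
  Discussion 85.5 × 0.21 = 17.955
  Participation 40 × 0.08 = 3.2
  Studio work 55 × 0.09 = 4.95
  Reading responses 64 × 0.17 = 10.88
  Reflections 66 × 0.28 = 18.48
Sum = 70
70 is ≥ 70 and < 73 → C-

C-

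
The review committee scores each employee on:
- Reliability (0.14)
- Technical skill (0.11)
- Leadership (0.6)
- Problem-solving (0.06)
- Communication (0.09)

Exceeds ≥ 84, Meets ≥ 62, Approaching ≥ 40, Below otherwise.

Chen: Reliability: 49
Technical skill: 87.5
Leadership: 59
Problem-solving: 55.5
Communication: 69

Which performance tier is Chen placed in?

Approaching

Weighted total:
  Reliability 49 × 0.14 = 6.86
  Technical skill 87.5 × 0.11 = 9.625
  Leadership 59 × 0.6 = 35.4
  Problem-solving 55.5 × 0.06 = 3.33
  Communication 69 × 0.09 = 6.21
Sum = 61.425
61.425 is ≥ 40 and < 62 → Approaching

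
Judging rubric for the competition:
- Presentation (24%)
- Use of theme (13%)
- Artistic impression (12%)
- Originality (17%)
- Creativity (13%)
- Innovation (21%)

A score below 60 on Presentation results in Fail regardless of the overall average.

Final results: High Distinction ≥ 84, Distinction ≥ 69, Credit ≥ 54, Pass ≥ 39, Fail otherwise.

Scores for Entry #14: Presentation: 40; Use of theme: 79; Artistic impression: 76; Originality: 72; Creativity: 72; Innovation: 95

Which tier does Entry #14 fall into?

Fail

Presentation score 40 < 60: minimum not met.
Weighted total:
  Presentation 40 × 0.24 = 9.6
  Use of theme 79 × 0.13 = 10.27
  Artistic impression 76 × 0.12 = 9.12
  Originality 72 × 0.17 = 12.24
  Creativity 72 × 0.13 = 9.36
  Innovation 95 × 0.21 = 19.95
Sum = 70.54
Because the Presentation minimum was not met, the result is Fail.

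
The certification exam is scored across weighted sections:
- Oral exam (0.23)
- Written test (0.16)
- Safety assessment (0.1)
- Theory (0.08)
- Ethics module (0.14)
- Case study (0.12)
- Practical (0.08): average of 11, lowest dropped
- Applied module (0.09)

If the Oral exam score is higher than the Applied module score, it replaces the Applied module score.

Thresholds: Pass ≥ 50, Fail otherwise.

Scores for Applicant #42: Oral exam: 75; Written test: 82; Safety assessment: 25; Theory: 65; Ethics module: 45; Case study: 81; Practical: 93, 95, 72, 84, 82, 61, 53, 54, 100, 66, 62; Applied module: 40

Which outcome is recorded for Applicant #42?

Pass

Practical: drop 53 → average of remaining 10 = 769/10 = 76.9
Oral exam (75) > Applied module (40), so Applied module counts as 75.
Weighted total:
  Oral exam 75 × 0.23 = 17.25
  Written test 82 × 0.16 = 13.12
  Safety assessment 25 × 0.1 = 2.5
  Theory 65 × 0.08 = 5.2
  Ethics module 45 × 0.14 = 6.3
  Case study 81 × 0.12 = 9.72
  Practical 76.9 × 0.08 = 6.152
  Applied module 75 × 0.09 = 6.75
Sum = 66.992
66.992 ≥ 50 → Pass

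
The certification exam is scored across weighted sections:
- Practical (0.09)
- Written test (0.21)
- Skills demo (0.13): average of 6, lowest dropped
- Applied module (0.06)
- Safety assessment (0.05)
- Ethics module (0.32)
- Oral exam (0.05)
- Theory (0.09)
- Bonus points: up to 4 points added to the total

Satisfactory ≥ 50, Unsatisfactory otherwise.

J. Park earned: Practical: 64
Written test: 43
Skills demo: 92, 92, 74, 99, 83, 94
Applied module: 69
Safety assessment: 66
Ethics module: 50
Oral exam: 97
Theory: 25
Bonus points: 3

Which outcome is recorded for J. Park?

Satisfactory

Skills demo: drop 74 → average of remaining 5 = 460/5 = 92
Weighted total:
  Practical 64 × 0.09 = 5.76
  Written test 43 × 0.21 = 9.03
  Skills demo 92 × 0.13 = 11.96
  Applied module 69 × 0.06 = 4.14
  Safety assessment 66 × 0.05 = 3.3
  Ethics module 50 × 0.32 = 16
  Oral exam 97 × 0.05 = 4.85
  Theory 25 × 0.09 = 2.25
Sum = 57.29
Bonus points: 57.29 + 3 = 60.29
60.29 ≥ 50 → Satisfactory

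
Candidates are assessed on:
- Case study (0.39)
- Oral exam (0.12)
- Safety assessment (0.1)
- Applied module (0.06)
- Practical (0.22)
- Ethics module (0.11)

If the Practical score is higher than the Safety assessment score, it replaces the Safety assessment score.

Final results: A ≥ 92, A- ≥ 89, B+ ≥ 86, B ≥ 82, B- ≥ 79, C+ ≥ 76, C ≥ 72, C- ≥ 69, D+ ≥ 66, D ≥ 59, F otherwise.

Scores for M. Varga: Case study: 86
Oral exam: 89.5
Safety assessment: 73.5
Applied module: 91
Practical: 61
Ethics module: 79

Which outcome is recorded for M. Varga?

Practical (61) ≤ Safety assessment (73.5), so Safety assessment stays at 73.5.
Weighted total:
  Case study 86 × 0.39 = 33.54
  Oral exam 89.5 × 0.12 = 10.74
  Safety assessment 73.5 × 0.1 = 7.35
  Applied module 91 × 0.06 = 5.46
  Practical 61 × 0.22 = 13.42
  Ethics module 79 × 0.11 = 8.69
Sum = 79.2
79.2 is ≥ 79 and < 82 → B-

B-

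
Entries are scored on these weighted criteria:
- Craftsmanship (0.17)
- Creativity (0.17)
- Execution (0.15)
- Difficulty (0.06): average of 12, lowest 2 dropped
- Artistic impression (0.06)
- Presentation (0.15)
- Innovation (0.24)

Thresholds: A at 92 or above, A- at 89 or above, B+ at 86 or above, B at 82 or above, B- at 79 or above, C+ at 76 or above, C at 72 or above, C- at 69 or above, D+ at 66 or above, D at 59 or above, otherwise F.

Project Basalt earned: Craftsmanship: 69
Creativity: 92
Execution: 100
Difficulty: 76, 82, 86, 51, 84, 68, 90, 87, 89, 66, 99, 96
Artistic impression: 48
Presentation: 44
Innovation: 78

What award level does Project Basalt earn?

C

Difficulty: drop 51, 66 → average of remaining 10 = 857/10 = 85.7
Weighted total:
  Craftsmanship 69 × 0.17 = 11.73
  Creativity 92 × 0.17 = 15.64
  Execution 100 × 0.15 = 15
  Difficulty 85.7 × 0.06 = 5.142
  Artistic impression 48 × 0.06 = 2.88
  Presentation 44 × 0.15 = 6.6
  Innovation 78 × 0.24 = 18.72
Sum = 75.712
75.712 is ≥ 72 and < 76 → C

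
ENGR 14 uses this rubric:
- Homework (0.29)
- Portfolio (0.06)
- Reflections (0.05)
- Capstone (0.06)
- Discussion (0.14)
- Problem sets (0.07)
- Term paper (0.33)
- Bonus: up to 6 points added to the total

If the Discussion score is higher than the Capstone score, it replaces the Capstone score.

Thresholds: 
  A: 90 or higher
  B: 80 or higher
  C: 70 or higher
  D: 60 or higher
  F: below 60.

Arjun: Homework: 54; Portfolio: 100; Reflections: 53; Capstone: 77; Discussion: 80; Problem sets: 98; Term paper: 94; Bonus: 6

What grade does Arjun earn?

B

Discussion (80) > Capstone (77), so Capstone counts as 80.
Weighted total:
  Homework 54 × 0.29 = 15.66
  Portfolio 100 × 0.06 = 6
  Reflections 53 × 0.05 = 2.65
  Capstone 80 × 0.06 = 4.8
  Discussion 80 × 0.14 = 11.2
  Problem sets 98 × 0.07 = 6.86
  Term paper 94 × 0.33 = 31.02
Sum = 78.19
Bonus: 78.19 + 6 = 84.19
84.19 is ≥ 80 and < 90 → B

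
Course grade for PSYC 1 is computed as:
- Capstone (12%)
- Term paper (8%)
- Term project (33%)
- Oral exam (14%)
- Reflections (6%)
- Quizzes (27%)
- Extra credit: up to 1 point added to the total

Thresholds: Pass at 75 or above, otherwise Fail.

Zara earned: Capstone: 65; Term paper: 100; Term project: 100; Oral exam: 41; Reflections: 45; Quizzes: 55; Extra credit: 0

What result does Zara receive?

Fail

Weighted total:
  Capstone 65 × 0.12 = 7.8
  Term paper 100 × 0.08 = 8
  Term project 100 × 0.33 = 33
  Oral exam 41 × 0.14 = 5.74
  Reflections 45 × 0.06 = 2.7
  Quizzes 55 × 0.27 = 14.85
Sum = 72.09
Extra credit: 72.09 + 0 = 72.09
72.09 < 75 → Fail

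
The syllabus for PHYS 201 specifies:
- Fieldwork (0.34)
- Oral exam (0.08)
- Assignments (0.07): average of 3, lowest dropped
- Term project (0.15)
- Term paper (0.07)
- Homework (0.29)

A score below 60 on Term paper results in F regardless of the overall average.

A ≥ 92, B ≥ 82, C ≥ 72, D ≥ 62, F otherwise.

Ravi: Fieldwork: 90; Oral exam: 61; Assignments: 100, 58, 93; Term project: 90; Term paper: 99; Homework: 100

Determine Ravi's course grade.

Assignments: drop 58 → average of remaining 2 = 193/2 = 96.5
Term paper score 99 ≥ 60: minimum met.
Weighted total:
  Fieldwork 90 × 0.34 = 30.6
  Oral exam 61 × 0.08 = 4.88
  Assignments 96.5 × 0.07 = 6.755
  Term project 90 × 0.15 = 13.5
  Term paper 99 × 0.07 = 6.93
  Homework 100 × 0.29 = 29
Sum = 91.665
91.665 is ≥ 82 and < 92 → B

B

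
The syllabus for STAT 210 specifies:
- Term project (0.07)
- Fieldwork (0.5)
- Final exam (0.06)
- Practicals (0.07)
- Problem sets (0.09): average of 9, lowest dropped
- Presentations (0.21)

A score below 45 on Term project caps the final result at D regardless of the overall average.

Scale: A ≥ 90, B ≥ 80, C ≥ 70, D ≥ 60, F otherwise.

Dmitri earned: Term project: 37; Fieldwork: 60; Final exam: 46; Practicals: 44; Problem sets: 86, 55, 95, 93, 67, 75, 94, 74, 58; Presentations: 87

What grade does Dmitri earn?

D

Problem sets: drop 55 → average of remaining 8 = 642/8 = 80.25
Term project score 37 < 45: minimum not met.
Weighted total:
  Term project 37 × 0.07 = 2.59
  Fieldwork 60 × 0.5 = 30
  Final exam 46 × 0.06 = 2.76
  Practicals 44 × 0.07 = 3.08
  Problem sets 80.25 × 0.09 = 7.2225
  Presentations 87 × 0.21 = 18.27
Sum = 63.9225
63.9225 would be D; cap at D applies → D.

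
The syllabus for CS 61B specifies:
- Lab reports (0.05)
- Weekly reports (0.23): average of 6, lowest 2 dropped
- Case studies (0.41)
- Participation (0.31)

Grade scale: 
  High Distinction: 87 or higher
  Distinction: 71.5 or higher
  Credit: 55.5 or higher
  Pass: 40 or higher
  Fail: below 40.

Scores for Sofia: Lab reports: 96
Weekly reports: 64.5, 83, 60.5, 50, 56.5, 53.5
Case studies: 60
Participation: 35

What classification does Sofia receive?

Weekly reports: drop 50, 53.5 → average of remaining 4 = 264.5/4 = 66.125
Weighted total:
  Lab reports 96 × 0.05 = 4.8
  Weekly reports 66.125 × 0.23 = 15.20875
  Case studies 60 × 0.41 = 24.6
  Participation 35 × 0.31 = 10.85
Sum = 55.45875
55.45875 is ≥ 40 and < 55.5 → Pass

Pass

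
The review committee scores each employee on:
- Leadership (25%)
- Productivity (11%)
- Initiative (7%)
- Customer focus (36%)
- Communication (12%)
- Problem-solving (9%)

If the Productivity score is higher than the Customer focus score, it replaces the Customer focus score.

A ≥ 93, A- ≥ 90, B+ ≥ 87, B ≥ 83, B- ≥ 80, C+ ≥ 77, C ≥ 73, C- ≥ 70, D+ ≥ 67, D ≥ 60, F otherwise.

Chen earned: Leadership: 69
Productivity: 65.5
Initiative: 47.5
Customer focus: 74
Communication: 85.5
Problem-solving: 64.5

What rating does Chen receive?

Productivity (65.5) ≤ Customer focus (74), so Customer focus stays at 74.
Weighted total:
  Leadership 69 × 0.25 = 17.25
  Productivity 65.5 × 0.11 = 7.205
  Initiative 47.5 × 0.07 = 3.325
  Customer focus 74 × 0.36 = 26.64
  Communication 85.5 × 0.12 = 10.26
  Problem-solving 64.5 × 0.09 = 5.805
Sum = 70.485
70.485 is ≥ 70 and < 73 → C-

C-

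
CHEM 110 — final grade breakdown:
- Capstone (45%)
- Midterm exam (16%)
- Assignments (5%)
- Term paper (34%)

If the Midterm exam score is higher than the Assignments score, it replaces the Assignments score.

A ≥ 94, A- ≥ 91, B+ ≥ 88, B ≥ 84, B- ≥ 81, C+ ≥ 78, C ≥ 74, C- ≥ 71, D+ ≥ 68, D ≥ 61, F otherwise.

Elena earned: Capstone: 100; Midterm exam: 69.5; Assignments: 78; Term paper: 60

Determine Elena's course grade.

Midterm exam (69.5) ≤ Assignments (78), so Assignments stays at 78.
Weighted total:
  Capstone 100 × 0.45 = 45
  Midterm exam 69.5 × 0.16 = 11.12
  Assignments 78 × 0.05 = 3.9
  Term paper 60 × 0.34 = 20.4
Sum = 80.42
80.42 is ≥ 78 and < 81 → C+

C+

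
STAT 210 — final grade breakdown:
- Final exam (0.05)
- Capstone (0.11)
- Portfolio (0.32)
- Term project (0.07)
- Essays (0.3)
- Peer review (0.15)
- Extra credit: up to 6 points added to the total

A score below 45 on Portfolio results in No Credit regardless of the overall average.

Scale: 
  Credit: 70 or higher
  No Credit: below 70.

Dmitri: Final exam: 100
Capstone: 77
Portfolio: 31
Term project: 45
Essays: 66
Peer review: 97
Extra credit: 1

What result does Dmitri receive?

No Credit

Portfolio score 31 < 45: minimum not met.
Weighted total:
  Final exam 100 × 0.05 = 5
  Capstone 77 × 0.11 = 8.47
  Portfolio 31 × 0.32 = 9.92
  Term project 45 × 0.07 = 3.15
  Essays 66 × 0.3 = 19.8
  Peer review 97 × 0.15 = 14.55
Sum = 60.89
Extra credit: 60.89 + 1 = 61.89
Because the Portfolio minimum was not met, the result is No Credit.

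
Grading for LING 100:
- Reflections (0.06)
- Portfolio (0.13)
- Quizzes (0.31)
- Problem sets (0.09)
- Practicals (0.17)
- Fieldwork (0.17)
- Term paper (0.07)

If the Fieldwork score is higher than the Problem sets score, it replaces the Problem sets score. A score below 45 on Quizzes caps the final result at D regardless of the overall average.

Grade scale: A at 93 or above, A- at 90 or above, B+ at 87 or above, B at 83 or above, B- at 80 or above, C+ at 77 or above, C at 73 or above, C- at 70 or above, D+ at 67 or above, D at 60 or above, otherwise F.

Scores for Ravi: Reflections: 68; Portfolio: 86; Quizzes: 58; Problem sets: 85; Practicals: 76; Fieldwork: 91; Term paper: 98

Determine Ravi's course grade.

C

Fieldwork (91) > Problem sets (85), so Problem sets counts as 91.
Quizzes score 58 ≥ 45: minimum met.
Weighted total:
  Reflections 68 × 0.06 = 4.08
  Portfolio 86 × 0.13 = 11.18
  Quizzes 58 × 0.31 = 17.98
  Problem sets 91 × 0.09 = 8.19
  Practicals 76 × 0.17 = 12.92
  Fieldwork 91 × 0.17 = 15.47
  Term paper 98 × 0.07 = 6.86
Sum = 76.68
76.68 is ≥ 73 and < 77 → C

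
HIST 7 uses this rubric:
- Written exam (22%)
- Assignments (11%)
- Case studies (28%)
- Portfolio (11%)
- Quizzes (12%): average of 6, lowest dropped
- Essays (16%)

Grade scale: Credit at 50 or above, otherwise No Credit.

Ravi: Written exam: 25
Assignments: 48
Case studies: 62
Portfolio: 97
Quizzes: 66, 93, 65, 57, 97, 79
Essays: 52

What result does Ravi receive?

Quizzes: drop 57 → average of remaining 5 = 400/5 = 80
Weighted total:
  Written exam 25 × 0.22 = 5.5
  Assignments 48 × 0.11 = 5.28
  Case studies 62 × 0.28 = 17.36
  Portfolio 97 × 0.11 = 10.67
  Quizzes 80 × 0.12 = 9.6
  Essays 52 × 0.16 = 8.32
Sum = 56.73
56.73 ≥ 50 → Credit

Credit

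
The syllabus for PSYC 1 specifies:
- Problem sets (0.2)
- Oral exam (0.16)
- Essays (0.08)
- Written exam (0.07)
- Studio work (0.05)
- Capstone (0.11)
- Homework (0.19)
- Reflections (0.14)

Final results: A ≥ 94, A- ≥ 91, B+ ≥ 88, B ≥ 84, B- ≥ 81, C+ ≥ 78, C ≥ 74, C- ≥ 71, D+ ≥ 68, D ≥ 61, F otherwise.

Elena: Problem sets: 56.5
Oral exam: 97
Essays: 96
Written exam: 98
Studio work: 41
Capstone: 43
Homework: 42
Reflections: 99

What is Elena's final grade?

D+

Weighted total:
  Problem sets 56.5 × 0.2 = 11.3
  Oral exam 97 × 0.16 = 15.52
  Essays 96 × 0.08 = 7.68
  Written exam 98 × 0.07 = 6.86
  Studio work 41 × 0.05 = 2.05
  Capstone 43 × 0.11 = 4.73
  Homework 42 × 0.19 = 7.98
  Reflections 99 × 0.14 = 13.86
Sum = 69.98
69.98 is ≥ 68 and < 71 → D+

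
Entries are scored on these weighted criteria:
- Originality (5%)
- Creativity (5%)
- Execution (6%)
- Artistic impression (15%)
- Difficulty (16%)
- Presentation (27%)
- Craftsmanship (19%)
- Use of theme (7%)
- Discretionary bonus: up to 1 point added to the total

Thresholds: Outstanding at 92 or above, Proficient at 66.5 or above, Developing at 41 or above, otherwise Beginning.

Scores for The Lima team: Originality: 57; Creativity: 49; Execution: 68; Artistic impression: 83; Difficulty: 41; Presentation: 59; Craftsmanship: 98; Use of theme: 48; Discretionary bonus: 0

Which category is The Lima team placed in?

Developing

Weighted total:
  Originality 57 × 0.05 = 2.85
  Creativity 49 × 0.05 = 2.45
  Execution 68 × 0.06 = 4.08
  Artistic impression 83 × 0.15 = 12.45
  Difficulty 41 × 0.16 = 6.56
  Presentation 59 × 0.27 = 15.93
  Craftsmanship 98 × 0.19 = 18.62
  Use of theme 48 × 0.07 = 3.36
Sum = 66.3
Discretionary bonus: 66.3 + 0 = 66.3
66.3 is ≥ 41 and < 66.5 → Developing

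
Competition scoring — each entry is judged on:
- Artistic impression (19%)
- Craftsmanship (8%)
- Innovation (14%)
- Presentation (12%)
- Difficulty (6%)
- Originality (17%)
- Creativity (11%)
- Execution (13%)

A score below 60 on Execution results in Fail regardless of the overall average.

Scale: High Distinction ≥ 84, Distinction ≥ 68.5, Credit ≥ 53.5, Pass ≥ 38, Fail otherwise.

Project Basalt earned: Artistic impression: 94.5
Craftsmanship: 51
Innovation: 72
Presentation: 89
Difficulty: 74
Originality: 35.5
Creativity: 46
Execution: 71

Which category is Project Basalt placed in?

Credit

Execution score 71 ≥ 60: minimum met.
Weighted total:
  Artistic impression 94.5 × 0.19 = 17.955
  Craftsmanship 51 × 0.08 = 4.08
  Innovation 72 × 0.14 = 10.08
  Presentation 89 × 0.12 = 10.68
  Difficulty 74 × 0.06 = 4.44
  Originality 35.5 × 0.17 = 6.035
  Creativity 46 × 0.11 = 5.06
  Execution 71 × 0.13 = 9.23
Sum = 67.56
67.56 is ≥ 53.5 and < 68.5 → Credit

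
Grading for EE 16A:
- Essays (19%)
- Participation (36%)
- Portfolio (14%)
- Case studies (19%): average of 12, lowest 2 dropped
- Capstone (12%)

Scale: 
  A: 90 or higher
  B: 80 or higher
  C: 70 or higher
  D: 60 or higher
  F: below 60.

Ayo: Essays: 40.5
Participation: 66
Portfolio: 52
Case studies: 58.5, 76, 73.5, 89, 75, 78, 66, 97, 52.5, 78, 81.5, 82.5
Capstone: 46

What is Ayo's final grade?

F

Case studies: drop 52.5, 58.5 → average of remaining 10 = 796.5/10 = 79.65
Weighted total:
  Essays 40.5 × 0.19 = 7.695
  Participation 66 × 0.36 = 23.76
  Portfolio 52 × 0.14 = 7.28
  Case studies 79.65 × 0.19 = 15.1335
  Capstone 46 × 0.12 = 5.52
Sum = 59.3885
59.3885 < 60 → F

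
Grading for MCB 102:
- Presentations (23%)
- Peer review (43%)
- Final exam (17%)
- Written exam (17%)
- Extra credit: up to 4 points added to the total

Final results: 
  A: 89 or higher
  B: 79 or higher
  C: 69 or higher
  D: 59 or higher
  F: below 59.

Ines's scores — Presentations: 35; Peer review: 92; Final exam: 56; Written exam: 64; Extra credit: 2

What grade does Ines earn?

Weighted total:
  Presentations 35 × 0.23 = 8.05
  Peer review 92 × 0.43 = 39.56
  Final exam 56 × 0.17 = 9.52
  Written exam 64 × 0.17 = 10.88
Sum = 68.01
Extra credit: 68.01 + 2 = 70.01
70.01 is ≥ 69 and < 79 → C

C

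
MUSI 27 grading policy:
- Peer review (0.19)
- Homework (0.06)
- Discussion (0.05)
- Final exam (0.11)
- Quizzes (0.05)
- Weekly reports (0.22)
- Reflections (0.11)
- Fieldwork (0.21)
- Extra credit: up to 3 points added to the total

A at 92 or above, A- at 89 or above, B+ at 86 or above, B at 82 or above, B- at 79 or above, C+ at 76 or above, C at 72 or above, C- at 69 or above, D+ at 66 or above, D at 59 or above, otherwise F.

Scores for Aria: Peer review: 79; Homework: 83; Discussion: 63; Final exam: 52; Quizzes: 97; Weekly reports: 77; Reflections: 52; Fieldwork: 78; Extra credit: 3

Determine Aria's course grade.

C

Weighted total:
  Peer review 79 × 0.19 = 15.01
  Homework 83 × 0.06 = 4.98
  Discussion 63 × 0.05 = 3.15
  Final exam 52 × 0.11 = 5.72
  Quizzes 97 × 0.05 = 4.85
  Weekly reports 77 × 0.22 = 16.94
  Reflections 52 × 0.11 = 5.72
  Fieldwork 78 × 0.21 = 16.38
Sum = 72.75
Extra credit: 72.75 + 3 = 75.75
75.75 is ≥ 72 and < 76 → C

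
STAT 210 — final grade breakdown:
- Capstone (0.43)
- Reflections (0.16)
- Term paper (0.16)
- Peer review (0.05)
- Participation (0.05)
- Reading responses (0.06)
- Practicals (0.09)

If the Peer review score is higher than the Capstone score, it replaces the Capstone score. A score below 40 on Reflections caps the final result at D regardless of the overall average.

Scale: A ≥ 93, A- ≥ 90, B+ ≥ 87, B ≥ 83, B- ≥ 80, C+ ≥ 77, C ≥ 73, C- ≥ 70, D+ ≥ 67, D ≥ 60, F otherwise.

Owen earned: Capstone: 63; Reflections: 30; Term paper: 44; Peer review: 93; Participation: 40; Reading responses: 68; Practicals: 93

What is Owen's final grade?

Peer review (93) > Capstone (63), so Capstone counts as 93.
Reflections score 30 < 40: minimum not met.
Weighted total:
  Capstone 93 × 0.43 = 39.99
  Reflections 30 × 0.16 = 4.8
  Term paper 44 × 0.16 = 7.04
  Peer review 93 × 0.05 = 4.65
  Participation 40 × 0.05 = 2
  Reading responses 68 × 0.06 = 4.08
  Practicals 93 × 0.09 = 8.37
Sum = 70.93
70.93 would be C-; cap at D applies → D.

D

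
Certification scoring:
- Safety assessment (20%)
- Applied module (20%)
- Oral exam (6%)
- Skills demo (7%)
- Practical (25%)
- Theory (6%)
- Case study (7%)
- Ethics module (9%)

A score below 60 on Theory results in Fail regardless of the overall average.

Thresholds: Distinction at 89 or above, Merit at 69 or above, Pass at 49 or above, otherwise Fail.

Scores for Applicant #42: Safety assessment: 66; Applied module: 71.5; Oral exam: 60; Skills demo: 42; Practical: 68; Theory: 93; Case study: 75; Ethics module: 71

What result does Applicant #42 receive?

Theory score 93 ≥ 60: minimum met.
Weighted total:
  Safety assessment 66 × 0.2 = 13.2
  Applied module 71.5 × 0.2 = 14.3
  Oral exam 60 × 0.06 = 3.6
  Skills demo 42 × 0.07 = 2.94
  Practical 68 × 0.25 = 17
  Theory 93 × 0.06 = 5.58
  Case study 75 × 0.07 = 5.25
  Ethics module 71 × 0.09 = 6.39
Sum = 68.26
68.26 is ≥ 49 and < 69 → Pass

Pass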